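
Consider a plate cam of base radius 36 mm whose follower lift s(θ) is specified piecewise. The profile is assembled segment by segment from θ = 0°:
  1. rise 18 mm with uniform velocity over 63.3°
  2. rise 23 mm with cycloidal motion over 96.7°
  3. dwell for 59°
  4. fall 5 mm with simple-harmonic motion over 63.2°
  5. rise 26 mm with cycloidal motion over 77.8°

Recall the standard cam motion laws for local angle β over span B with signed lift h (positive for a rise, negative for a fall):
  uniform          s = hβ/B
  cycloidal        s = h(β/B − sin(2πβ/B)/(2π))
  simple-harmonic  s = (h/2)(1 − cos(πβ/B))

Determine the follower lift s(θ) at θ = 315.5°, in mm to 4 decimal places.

seg 1 [0°–63.3°] uniform, h=18: full span → s += 18 → s = 18.0000
seg 2 [63.3°–160°] cycloidal, h=23: full span → s += 23 → s = 41.0000
seg 3 [160°–219°] dwell: s stays 41.0000
seg 4 [219°–282.2°] simple-harmonic, h=-5: full span → s += -5 → s = 36.0000
seg 5 [282.2°–360°] cycloidal, h=26: θ=315.5° here. β=33.3, B=77.8. 26·(0.4280 − sin(2π·0.4280)/(2π)) = 9.3202 → s = 45.3202

45.3202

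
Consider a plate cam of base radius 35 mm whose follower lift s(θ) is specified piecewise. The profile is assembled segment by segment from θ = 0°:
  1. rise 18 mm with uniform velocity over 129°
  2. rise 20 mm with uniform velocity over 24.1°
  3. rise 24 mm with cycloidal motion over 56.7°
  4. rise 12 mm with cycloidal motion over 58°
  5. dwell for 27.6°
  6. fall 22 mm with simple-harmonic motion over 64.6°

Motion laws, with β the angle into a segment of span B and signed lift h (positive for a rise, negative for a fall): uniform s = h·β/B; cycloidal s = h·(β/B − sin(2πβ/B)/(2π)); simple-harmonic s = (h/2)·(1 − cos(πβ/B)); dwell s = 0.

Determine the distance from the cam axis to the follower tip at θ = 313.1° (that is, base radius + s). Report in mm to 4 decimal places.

seg 1 [0°–129°] uniform, h=18: full span → s += 18 → s = 18.0000
seg 2 [129°–153.1°] uniform, h=20: full span → s += 20 → s = 38.0000
seg 3 [153.1°–209.8°] cycloidal, h=24: full span → s += 24 → s = 62.0000
seg 4 [209.8°–267.8°] cycloidal, h=12: full span → s += 12 → s = 74.0000
seg 5 [267.8°–295.4°] dwell: s stays 74.0000
seg 6 [295.4°–360°] simple-harmonic, h=-22: θ=313.1° here. β=17.7, B=64.6. -22/2·(1 − cos(π·0.2740)) = -3.8297 → s = 70.1703
radial distance = base radius + s = 35 + 70.1703 = 105.1703

105.1703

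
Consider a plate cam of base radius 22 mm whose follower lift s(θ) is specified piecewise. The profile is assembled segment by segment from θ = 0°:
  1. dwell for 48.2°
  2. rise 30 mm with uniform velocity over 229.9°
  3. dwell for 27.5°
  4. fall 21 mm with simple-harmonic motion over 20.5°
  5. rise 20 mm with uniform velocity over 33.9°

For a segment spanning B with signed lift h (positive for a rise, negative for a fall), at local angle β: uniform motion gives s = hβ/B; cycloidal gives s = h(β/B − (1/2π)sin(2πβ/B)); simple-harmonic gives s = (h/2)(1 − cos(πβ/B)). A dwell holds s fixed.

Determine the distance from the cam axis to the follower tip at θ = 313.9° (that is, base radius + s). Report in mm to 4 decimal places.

seg 1 [0°–48.2°] dwell: s stays 0.0000
seg 2 [48.2°–278.1°] uniform, h=30: full span → s += 30 → s = 30.0000
seg 3 [278.1°–305.6°] dwell: s stays 30.0000
seg 4 [305.6°–326.1°] simple-harmonic, h=-21: θ=313.9° here. β=8.3, B=20.5. -21/2·(1 − cos(π·0.4049)) = -7.4087 → s = 22.5913
radial distance = base radius + s = 22 + 22.5913 = 44.5913

44.5913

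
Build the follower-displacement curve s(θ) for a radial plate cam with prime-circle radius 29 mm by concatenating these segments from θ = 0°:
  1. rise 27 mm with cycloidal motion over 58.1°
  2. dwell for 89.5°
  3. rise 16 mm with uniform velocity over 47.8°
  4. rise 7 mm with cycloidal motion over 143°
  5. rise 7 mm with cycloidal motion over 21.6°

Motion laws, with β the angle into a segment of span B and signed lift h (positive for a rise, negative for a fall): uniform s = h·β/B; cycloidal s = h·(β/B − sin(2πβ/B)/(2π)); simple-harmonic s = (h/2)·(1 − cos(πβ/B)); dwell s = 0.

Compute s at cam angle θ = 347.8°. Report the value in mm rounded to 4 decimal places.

seg 1 [0°–58.1°] cycloidal, h=27: full span → s += 27 → s = 27.0000
seg 2 [58.1°–147.6°] dwell: s stays 27.0000
seg 3 [147.6°–195.4°] uniform, h=16: full span → s += 16 → s = 43.0000
seg 4 [195.4°–338.4°] cycloidal, h=7: full span → s += 7 → s = 50.0000
seg 5 [338.4°–360°] cycloidal, h=7: θ=347.8° here. β=9.4, B=21.6. 7·(0.4352 − sin(2π·0.4352)/(2π)) = 2.6050 → s = 52.6050

52.6050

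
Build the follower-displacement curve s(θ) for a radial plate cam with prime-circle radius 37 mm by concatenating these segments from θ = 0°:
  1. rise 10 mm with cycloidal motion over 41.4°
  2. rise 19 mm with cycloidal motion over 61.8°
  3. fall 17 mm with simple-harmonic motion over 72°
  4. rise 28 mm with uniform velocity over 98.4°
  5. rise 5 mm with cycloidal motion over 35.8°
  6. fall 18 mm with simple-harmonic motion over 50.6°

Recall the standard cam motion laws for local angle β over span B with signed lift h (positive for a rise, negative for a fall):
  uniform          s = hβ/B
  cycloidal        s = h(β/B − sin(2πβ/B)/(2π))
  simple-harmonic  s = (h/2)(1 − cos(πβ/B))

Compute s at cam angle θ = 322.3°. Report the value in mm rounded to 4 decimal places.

seg 1 [0°–41.4°] cycloidal, h=10: full span → s += 10 → s = 10.0000
seg 2 [41.4°–103.2°] cycloidal, h=19: full span → s += 19 → s = 29.0000
seg 3 [103.2°–175.2°] simple-harmonic, h=-17: full span → s += -17 → s = 12.0000
seg 4 [175.2°–273.6°] uniform, h=28: full span → s += 28 → s = 40.0000
seg 5 [273.6°–309.4°] cycloidal, h=5: full span → s += 5 → s = 45.0000
seg 6 [309.4°–360°] simple-harmonic, h=-18: θ=322.3° here. β=12.9, B=50.6. -18/2·(1 − cos(π·0.2549)) = -2.7356 → s = 42.2644

42.2644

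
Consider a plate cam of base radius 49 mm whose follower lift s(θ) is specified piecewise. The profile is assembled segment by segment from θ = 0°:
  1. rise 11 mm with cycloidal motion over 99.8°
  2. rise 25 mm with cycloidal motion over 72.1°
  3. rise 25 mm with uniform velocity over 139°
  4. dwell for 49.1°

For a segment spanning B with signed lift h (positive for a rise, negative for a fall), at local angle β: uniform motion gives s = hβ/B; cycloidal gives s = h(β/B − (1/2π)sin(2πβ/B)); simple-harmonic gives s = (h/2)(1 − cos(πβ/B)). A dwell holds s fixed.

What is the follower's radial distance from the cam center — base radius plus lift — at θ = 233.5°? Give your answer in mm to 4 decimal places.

seg 1 [0°–99.8°] cycloidal, h=11: full span → s += 11 → s = 11.0000
seg 2 [99.8°–171.9°] cycloidal, h=25: full span → s += 25 → s = 36.0000
seg 3 [171.9°–310.9°] uniform, h=25: θ=233.5° here. β=61.6, B=139. 25·61.6/139 = 11.0791 → s = 47.0791
radial distance = base radius + s = 49 + 47.0791 = 96.0791

96.0791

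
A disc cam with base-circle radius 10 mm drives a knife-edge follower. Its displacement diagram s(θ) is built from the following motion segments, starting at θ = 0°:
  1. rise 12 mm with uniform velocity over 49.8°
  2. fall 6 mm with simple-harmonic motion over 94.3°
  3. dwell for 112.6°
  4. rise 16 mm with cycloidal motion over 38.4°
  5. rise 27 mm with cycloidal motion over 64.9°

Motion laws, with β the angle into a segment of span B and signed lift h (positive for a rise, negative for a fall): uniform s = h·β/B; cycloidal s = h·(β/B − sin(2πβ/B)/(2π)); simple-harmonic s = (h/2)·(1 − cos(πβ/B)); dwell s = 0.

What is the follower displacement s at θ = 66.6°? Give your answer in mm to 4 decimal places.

seg 1 [0°–49.8°] uniform, h=12: full span → s += 12 → s = 12.0000
seg 2 [49.8°–144.1°] simple-harmonic, h=-6: θ=66.6° here. β=16.8, B=94.3. -6/2·(1 − cos(π·0.1782)) = -0.4577 → s = 11.5423

11.5423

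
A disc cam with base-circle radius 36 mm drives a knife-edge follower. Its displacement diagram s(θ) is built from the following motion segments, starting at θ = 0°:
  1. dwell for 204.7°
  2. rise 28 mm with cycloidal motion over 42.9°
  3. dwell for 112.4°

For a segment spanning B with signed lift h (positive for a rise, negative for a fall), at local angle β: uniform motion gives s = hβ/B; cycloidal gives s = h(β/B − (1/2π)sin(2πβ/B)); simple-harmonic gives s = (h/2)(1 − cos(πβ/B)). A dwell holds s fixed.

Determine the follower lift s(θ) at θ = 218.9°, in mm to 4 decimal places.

seg 1 [0°–204.7°] dwell: s stays 0.0000
seg 2 [204.7°–247.6°] cycloidal, h=28: θ=218.9° here. β=14.2, B=42.9. 28·(0.3310 − sin(2π·0.3310)/(2π)) = 5.3765 → s = 5.3765

5.3765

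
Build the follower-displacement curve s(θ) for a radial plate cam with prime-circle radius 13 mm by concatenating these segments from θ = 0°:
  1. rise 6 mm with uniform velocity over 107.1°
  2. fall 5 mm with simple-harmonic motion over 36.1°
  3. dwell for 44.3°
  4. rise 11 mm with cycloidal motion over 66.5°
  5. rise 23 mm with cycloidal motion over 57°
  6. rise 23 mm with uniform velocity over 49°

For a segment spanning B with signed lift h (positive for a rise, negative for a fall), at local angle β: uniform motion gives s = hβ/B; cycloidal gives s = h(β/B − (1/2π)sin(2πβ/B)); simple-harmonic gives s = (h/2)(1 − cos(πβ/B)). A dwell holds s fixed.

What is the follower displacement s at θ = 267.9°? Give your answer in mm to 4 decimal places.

seg 1 [0°–107.1°] uniform, h=6: full span → s += 6 → s = 6.0000
seg 2 [107.1°–143.2°] simple-harmonic, h=-5: full span → s += -5 → s = 1.0000
seg 3 [143.2°–187.5°] dwell: s stays 1.0000
seg 4 [187.5°–254°] cycloidal, h=11: full span → s += 11 → s = 12.0000
seg 5 [254°–311°] cycloidal, h=23: θ=267.9° here. β=13.9, B=57. 23·(0.2439 − sin(2π·0.2439)/(2π)) = 1.9509 → s = 13.9509

13.9509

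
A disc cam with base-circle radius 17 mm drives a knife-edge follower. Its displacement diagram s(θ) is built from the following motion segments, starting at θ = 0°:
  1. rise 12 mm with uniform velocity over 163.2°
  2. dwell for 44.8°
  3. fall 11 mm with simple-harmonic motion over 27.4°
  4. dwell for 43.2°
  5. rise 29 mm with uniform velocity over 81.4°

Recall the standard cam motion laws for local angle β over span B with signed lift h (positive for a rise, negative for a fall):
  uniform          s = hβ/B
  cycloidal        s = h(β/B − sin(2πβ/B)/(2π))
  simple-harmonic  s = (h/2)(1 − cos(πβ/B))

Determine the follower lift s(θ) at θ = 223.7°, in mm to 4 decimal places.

seg 1 [0°–163.2°] uniform, h=12: full span → s += 12 → s = 12.0000
seg 2 [163.2°–208°] dwell: s stays 12.0000
seg 3 [208°–235.4°] simple-harmonic, h=-11: θ=223.7° here. β=15.7, B=27.4. -11/2·(1 − cos(π·0.5730)) = -6.7502 → s = 5.2498

5.2498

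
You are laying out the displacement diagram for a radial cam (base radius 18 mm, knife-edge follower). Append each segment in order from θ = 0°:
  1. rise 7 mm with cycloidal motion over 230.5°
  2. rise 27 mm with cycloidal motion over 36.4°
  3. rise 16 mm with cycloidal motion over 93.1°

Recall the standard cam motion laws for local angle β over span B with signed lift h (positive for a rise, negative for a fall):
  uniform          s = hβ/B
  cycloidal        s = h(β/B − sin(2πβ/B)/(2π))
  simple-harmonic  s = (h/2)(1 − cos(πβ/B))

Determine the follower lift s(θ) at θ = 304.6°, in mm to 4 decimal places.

seg 1 [0°–230.5°] cycloidal, h=7: full span → s += 7 → s = 7.0000
seg 2 [230.5°–266.9°] cycloidal, h=27: full span → s += 27 → s = 34.0000
seg 3 [266.9°–360°] cycloidal, h=16: θ=304.6° here. β=37.7, B=93.1. 16·(0.4049 − sin(2π·0.4049)/(2π)) = 5.0469 → s = 39.0469

39.0469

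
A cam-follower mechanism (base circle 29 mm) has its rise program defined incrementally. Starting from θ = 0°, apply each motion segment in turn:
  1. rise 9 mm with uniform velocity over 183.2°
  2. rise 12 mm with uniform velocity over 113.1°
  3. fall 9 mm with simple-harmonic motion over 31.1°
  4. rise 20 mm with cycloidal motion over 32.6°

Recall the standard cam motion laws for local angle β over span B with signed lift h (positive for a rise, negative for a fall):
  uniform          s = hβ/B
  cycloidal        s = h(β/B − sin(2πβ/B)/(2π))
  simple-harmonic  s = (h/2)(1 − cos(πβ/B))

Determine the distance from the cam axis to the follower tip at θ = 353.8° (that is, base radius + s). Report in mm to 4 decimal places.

seg 1 [0°–183.2°] uniform, h=9: full span → s += 9 → s = 9.0000
seg 2 [183.2°–296.3°] uniform, h=12: full span → s += 12 → s = 21.0000
seg 3 [296.3°–327.4°] simple-harmonic, h=-9: full span → s += -9 → s = 12.0000
seg 4 [327.4°–360°] cycloidal, h=20: θ=353.8° here. β=26.4, B=32.6. 20·(0.8098 − sin(2π·0.8098)/(2π)) = 19.1572 → s = 31.1572
radial distance = base radius + s = 29 + 31.1572 = 60.1572

60.1572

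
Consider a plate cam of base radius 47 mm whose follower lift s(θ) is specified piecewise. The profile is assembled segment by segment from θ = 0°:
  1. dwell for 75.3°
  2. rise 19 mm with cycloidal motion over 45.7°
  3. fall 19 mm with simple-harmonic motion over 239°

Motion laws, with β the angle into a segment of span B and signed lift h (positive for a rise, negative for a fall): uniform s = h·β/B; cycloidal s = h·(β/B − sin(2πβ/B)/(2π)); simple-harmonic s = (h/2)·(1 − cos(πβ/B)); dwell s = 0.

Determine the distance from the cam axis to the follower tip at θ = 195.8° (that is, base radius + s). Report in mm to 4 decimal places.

seg 1 [0°–75.3°] dwell: s stays 0.0000
seg 2 [75.3°–121°] cycloidal, h=19: full span → s += 19 → s = 19.0000
seg 3 [121°–360°] simple-harmonic, h=-19: θ=195.8° here. β=74.8, B=239. -19/2·(1 − cos(π·0.3130)) = -4.2338 → s = 14.7662
radial distance = base radius + s = 47 + 14.7662 = 61.7662

61.7662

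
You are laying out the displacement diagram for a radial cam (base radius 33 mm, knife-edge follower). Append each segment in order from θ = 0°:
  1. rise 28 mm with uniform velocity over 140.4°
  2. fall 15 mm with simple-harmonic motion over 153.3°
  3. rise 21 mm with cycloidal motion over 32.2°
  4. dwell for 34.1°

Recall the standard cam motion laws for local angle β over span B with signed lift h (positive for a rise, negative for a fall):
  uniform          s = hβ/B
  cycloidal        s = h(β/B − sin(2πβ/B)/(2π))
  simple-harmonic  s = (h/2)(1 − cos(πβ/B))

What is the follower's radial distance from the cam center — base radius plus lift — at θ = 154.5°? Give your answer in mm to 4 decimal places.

seg 1 [0°–140.4°] uniform, h=28: full span → s += 28 → s = 28.0000
seg 2 [140.4°–293.7°] simple-harmonic, h=-15: θ=154.5° here. β=14.1, B=153.3. -15/2·(1 − cos(π·0.0920)) = -0.3109 → s = 27.6891
radial distance = base radius + s = 33 + 27.6891 = 60.6891

60.6891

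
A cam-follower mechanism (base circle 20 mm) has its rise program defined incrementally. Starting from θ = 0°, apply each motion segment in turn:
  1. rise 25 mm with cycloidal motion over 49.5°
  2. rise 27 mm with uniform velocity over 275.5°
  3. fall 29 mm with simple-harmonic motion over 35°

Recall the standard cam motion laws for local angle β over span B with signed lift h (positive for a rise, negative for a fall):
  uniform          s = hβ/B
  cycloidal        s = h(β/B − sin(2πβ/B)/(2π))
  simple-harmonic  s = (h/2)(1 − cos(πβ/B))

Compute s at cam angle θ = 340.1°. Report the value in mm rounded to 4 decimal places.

seg 1 [0°–49.5°] cycloidal, h=25: full span → s += 25 → s = 25.0000
seg 2 [49.5°–325°] uniform, h=27: full span → s += 27 → s = 52.0000
seg 3 [325°–360°] simple-harmonic, h=-29: θ=340.1° here. β=15.1, B=35. -29/2·(1 − cos(π·0.4314)) = -11.4005 → s = 40.5995

40.5995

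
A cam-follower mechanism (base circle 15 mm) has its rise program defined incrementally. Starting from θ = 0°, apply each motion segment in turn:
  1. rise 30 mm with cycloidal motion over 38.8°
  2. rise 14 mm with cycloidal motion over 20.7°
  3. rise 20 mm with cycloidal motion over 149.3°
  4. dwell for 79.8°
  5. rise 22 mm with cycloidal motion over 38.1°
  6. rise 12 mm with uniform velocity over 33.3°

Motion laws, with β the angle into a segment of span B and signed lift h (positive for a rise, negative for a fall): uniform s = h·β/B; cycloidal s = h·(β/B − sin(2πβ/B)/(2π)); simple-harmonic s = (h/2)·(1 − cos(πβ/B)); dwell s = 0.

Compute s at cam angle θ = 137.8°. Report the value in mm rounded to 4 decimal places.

seg 1 [0°–38.8°] cycloidal, h=30: full span → s += 30 → s = 30.0000
seg 2 [38.8°–59.5°] cycloidal, h=14: full span → s += 14 → s = 44.0000
seg 3 [59.5°–208.8°] cycloidal, h=20: θ=137.8° here. β=78.3, B=149.3. 20·(0.5244 − sin(2π·0.5244)/(2π)) = 10.9760 → s = 54.9760

54.9760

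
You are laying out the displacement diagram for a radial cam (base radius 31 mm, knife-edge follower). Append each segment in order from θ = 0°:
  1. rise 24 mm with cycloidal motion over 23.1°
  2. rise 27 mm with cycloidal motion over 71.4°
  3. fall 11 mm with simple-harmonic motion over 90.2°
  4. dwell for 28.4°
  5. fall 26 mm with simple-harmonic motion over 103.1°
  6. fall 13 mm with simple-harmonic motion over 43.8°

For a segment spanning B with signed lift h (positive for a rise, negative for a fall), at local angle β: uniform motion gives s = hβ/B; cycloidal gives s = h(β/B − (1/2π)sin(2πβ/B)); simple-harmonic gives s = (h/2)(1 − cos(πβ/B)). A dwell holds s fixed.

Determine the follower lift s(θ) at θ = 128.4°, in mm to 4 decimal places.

seg 1 [0°–23.1°] cycloidal, h=24: full span → s += 24 → s = 24.0000
seg 2 [23.1°–94.5°] cycloidal, h=27: full span → s += 27 → s = 51.0000
seg 3 [94.5°–184.7°] simple-harmonic, h=-11: θ=128.4° here. β=33.9, B=90.2. -11/2·(1 − cos(π·0.3758)) = -3.4085 → s = 47.5915

47.5915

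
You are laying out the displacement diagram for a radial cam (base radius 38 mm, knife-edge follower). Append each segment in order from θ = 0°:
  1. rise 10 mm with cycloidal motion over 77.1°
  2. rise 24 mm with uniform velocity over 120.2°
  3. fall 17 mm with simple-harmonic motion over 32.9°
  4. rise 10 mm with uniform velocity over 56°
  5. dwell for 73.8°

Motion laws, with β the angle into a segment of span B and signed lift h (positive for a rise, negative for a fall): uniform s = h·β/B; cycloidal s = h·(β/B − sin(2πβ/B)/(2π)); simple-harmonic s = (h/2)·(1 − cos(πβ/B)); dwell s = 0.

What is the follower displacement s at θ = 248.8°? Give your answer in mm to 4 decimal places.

seg 1 [0°–77.1°] cycloidal, h=10: full span → s += 10 → s = 10.0000
seg 2 [77.1°–197.3°] uniform, h=24: full span → s += 24 → s = 34.0000
seg 3 [197.3°–230.2°] simple-harmonic, h=-17: full span → s += -17 → s = 17.0000
seg 4 [230.2°–286.2°] uniform, h=10: θ=248.8° here. β=18.6, B=56. 10·18.6/56 = 3.3214 → s = 20.3214

20.3214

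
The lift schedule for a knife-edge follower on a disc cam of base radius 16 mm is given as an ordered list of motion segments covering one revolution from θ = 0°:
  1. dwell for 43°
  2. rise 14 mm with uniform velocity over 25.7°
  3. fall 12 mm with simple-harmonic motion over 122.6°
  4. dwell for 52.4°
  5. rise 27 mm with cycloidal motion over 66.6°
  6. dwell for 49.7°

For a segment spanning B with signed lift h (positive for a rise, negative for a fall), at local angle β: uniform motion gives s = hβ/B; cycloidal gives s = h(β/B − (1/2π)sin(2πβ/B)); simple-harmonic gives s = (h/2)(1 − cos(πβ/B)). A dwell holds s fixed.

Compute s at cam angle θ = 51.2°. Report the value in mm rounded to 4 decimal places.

seg 1 [0°–43°] dwell: s stays 0.0000
seg 2 [43°–68.7°] uniform, h=14: θ=51.2° here. β=8.2, B=25.7. 14·8.2/25.7 = 4.4669 → s = 4.4669

4.4669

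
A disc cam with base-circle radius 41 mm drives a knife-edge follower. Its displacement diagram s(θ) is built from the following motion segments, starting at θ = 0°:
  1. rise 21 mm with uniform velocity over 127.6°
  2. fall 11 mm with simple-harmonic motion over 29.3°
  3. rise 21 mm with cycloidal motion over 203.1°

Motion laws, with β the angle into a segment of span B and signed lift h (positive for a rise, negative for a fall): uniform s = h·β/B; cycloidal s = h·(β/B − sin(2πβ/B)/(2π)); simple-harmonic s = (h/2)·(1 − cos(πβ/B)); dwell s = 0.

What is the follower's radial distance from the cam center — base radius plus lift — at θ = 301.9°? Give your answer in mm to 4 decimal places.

seg 1 [0°–127.6°] uniform, h=21: full span → s += 21 → s = 21.0000
seg 2 [127.6°–156.9°] simple-harmonic, h=-11: full span → s += -11 → s = 10.0000
seg 3 [156.9°–360°] cycloidal, h=21: θ=301.9° here. β=145, B=203.1. 21·(0.7139 − sin(2π·0.7139)/(2π)) = 18.2494 → s = 28.2494
radial distance = base radius + s = 41 + 28.2494 = 69.2494

69.2494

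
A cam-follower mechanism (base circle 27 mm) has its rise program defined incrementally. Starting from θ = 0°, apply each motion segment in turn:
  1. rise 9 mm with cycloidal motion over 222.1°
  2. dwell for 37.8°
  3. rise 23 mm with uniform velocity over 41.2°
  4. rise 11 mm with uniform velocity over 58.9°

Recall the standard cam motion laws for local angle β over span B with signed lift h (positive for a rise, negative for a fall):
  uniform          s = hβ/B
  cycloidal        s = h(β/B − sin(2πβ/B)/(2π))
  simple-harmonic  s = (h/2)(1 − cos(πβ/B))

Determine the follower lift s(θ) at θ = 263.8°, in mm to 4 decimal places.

seg 1 [0°–222.1°] cycloidal, h=9: full span → s += 9 → s = 9.0000
seg 2 [222.1°–259.9°] dwell: s stays 9.0000
seg 3 [259.9°–301.1°] uniform, h=23: θ=263.8° here. β=3.9, B=41.2. 23·3.9/41.2 = 2.1772 → s = 11.1772

11.1772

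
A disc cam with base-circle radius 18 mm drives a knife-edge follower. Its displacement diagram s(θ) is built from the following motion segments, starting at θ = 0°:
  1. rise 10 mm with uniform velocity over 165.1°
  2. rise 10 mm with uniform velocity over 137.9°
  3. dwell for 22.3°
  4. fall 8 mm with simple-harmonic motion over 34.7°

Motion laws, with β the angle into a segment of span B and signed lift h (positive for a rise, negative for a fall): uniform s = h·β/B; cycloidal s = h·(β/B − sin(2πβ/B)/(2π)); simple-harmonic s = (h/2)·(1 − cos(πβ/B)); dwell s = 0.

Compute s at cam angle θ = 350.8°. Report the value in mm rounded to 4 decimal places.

seg 1 [0°–165.1°] uniform, h=10: full span → s += 10 → s = 10.0000
seg 2 [165.1°–303°] uniform, h=10: full span → s += 10 → s = 20.0000
seg 3 [303°–325.3°] dwell: s stays 20.0000
seg 4 [325.3°–360°] simple-harmonic, h=-8: θ=350.8° here. β=25.5, B=34.7. -8/2·(1 − cos(π·0.7349)) = -6.6908 → s = 13.3092

13.3092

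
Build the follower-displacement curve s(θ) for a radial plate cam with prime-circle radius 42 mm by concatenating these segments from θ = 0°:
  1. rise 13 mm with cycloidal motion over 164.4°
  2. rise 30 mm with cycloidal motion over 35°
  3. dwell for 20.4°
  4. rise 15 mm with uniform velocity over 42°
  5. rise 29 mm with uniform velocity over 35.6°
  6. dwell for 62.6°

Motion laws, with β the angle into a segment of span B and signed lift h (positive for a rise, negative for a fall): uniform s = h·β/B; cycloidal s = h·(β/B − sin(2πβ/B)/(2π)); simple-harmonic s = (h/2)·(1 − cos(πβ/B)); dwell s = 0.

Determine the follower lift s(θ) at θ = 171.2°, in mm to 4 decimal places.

seg 1 [0°–164.4°] cycloidal, h=13: full span → s += 13 → s = 13.0000
seg 2 [164.4°–199.4°] cycloidal, h=30: θ=171.2° here. β=6.8, B=35. 30·(0.1943 − sin(2π·0.1943)/(2π)) = 1.3435 → s = 14.3435

14.3435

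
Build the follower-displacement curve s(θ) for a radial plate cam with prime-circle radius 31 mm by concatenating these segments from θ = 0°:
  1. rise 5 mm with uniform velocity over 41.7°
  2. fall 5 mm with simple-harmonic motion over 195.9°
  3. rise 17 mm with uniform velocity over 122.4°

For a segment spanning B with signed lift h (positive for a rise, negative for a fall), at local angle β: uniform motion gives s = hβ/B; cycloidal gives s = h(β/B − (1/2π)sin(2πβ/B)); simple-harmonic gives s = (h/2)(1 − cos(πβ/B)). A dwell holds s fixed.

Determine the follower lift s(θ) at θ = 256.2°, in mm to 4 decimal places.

seg 1 [0°–41.7°] uniform, h=5: full span → s += 5 → s = 5.0000
seg 2 [41.7°–237.6°] simple-harmonic, h=-5: full span → s += -5 → s = 0.0000
seg 3 [237.6°–360°] uniform, h=17: θ=256.2° here. β=18.6, B=122.4. 17·18.6/122.4 = 2.5833 → s = 2.5833

2.5833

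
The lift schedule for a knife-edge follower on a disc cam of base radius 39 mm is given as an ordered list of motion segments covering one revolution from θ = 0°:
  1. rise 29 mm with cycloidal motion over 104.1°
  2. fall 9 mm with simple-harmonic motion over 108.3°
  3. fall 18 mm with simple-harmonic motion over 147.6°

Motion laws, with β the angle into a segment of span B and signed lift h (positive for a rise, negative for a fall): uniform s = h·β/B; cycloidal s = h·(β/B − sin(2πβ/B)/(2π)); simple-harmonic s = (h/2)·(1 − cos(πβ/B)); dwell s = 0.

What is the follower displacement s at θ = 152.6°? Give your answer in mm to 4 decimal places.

seg 1 [0°–104.1°] cycloidal, h=29: full span → s += 29 → s = 29.0000
seg 2 [104.1°–212.4°] simple-harmonic, h=-9: θ=152.6° here. β=48.5, B=108.3. -9/2·(1 − cos(π·0.4478)) = -3.7658 → s = 25.2342

25.2342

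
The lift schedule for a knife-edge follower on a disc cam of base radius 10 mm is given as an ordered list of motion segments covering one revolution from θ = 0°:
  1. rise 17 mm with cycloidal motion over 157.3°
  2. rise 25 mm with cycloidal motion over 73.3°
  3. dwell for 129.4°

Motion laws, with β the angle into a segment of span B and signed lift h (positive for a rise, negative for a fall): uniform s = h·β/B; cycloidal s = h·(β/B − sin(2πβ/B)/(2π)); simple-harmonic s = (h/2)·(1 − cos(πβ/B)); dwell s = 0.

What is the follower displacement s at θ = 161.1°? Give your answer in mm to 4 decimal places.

seg 1 [0°–157.3°] cycloidal, h=17: full span → s += 17 → s = 17.0000
seg 2 [157.3°–230.6°] cycloidal, h=25: θ=161.1° here. β=3.8, B=73.3. 25·(0.0518 − sin(2π·0.0518)/(2π)) = 0.0228 → s = 17.0228

17.0228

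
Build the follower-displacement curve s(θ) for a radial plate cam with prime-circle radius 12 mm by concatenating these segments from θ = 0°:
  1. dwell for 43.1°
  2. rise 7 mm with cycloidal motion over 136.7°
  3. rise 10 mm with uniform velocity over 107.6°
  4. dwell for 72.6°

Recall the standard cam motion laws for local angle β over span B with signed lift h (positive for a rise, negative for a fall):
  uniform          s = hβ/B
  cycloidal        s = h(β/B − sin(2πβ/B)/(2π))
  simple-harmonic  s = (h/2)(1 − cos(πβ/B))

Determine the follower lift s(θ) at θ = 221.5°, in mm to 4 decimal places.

seg 1 [0°–43.1°] dwell: s stays 0.0000
seg 2 [43.1°–179.8°] cycloidal, h=7: full span → s += 7 → s = 7.0000
seg 3 [179.8°–287.4°] uniform, h=10: θ=221.5° here. β=41.7, B=107.6. 10·41.7/107.6 = 3.8755 → s = 10.8755

10.8755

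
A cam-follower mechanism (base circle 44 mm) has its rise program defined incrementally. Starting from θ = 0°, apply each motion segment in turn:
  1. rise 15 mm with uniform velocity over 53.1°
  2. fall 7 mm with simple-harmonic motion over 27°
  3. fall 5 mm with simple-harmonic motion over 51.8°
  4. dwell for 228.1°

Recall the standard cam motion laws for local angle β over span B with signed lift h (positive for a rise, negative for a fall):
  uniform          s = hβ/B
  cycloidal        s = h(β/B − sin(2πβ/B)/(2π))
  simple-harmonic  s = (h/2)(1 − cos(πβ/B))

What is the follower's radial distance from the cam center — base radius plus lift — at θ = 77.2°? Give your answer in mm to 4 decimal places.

seg 1 [0°–53.1°] uniform, h=15: full span → s += 15 → s = 15.0000
seg 2 [53.1°–80.1°] simple-harmonic, h=-7: θ=77.2° here. β=24.1, B=27. -7/2·(1 − cos(π·0.8926)) = -6.8026 → s = 8.1974
radial distance = base radius + s = 44 + 8.1974 = 52.1974

52.1974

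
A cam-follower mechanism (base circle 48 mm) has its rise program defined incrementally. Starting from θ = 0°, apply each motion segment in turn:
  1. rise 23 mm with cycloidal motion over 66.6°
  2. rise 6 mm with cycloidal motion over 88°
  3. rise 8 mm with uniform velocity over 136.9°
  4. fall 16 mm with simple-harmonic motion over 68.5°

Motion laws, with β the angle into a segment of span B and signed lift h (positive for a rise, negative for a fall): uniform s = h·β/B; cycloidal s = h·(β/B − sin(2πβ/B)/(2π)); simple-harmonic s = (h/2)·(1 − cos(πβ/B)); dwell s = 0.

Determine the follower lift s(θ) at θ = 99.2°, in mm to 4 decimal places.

seg 1 [0°–66.6°] cycloidal, h=23: full span → s += 23 → s = 23.0000
seg 2 [66.6°–154.6°] cycloidal, h=6: θ=99.2° here. β=32.6, B=88. 6·(0.3705 − sin(2π·0.3705)/(2π)) = 1.5285 → s = 24.5285

24.5285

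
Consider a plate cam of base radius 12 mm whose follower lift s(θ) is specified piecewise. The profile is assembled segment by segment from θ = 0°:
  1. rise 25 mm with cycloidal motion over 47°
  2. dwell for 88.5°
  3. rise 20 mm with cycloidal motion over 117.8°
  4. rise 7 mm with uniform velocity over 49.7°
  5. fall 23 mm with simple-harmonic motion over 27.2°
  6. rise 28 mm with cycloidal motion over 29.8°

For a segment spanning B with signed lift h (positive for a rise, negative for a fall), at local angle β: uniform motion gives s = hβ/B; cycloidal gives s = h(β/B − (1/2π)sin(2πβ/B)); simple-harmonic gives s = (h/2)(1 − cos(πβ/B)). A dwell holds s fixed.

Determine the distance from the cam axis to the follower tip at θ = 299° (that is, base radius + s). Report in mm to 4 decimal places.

seg 1 [0°–47°] cycloidal, h=25: full span → s += 25 → s = 25.0000
seg 2 [47°–135.5°] dwell: s stays 25.0000
seg 3 [135.5°–253.3°] cycloidal, h=20: full span → s += 20 → s = 45.0000
seg 4 [253.3°–303°] uniform, h=7: θ=299° here. β=45.7, B=49.7. 7·45.7/49.7 = 6.4366 → s = 51.4366
radial distance = base radius + s = 12 + 51.4366 = 63.4366

63.4366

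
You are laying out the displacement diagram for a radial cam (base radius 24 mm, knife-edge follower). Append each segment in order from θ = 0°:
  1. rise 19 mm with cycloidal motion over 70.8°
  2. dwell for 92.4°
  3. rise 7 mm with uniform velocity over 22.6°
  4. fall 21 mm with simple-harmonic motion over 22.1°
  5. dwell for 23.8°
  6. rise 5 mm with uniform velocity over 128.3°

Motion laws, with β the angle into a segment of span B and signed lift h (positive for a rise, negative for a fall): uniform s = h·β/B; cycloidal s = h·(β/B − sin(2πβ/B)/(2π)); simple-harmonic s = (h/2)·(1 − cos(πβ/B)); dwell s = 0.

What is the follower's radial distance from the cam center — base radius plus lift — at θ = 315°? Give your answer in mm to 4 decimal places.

seg 1 [0°–70.8°] cycloidal, h=19: full span → s += 19 → s = 19.0000
seg 2 [70.8°–163.2°] dwell: s stays 19.0000
seg 3 [163.2°–185.8°] uniform, h=7: full span → s += 7 → s = 26.0000
seg 4 [185.8°–207.9°] simple-harmonic, h=-21: full span → s += -21 → s = 5.0000
seg 5 [207.9°–231.7°] dwell: s stays 5.0000
seg 6 [231.7°–360°] uniform, h=5: θ=315° here. β=83.3, B=128.3. 5·83.3/128.3 = 3.2463 → s = 8.2463
radial distance = base radius + s = 24 + 8.2463 = 32.2463

32.2463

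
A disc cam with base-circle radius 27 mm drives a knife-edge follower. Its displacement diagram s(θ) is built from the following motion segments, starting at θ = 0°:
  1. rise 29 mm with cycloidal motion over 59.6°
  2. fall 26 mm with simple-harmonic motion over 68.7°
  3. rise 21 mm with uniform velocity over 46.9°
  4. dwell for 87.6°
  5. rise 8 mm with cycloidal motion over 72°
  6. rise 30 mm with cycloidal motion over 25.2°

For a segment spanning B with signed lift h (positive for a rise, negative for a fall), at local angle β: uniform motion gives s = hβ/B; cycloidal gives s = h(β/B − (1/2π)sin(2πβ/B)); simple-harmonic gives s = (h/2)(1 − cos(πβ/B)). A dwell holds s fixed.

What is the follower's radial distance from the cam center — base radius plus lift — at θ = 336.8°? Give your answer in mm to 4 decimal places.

seg 1 [0°–59.6°] cycloidal, h=29: full span → s += 29 → s = 29.0000
seg 2 [59.6°–128.3°] simple-harmonic, h=-26: full span → s += -26 → s = 3.0000
seg 3 [128.3°–175.2°] uniform, h=21: full span → s += 21 → s = 24.0000
seg 4 [175.2°–262.8°] dwell: s stays 24.0000
seg 5 [262.8°–334.8°] cycloidal, h=8: full span → s += 8 → s = 32.0000
seg 6 [334.8°–360°] cycloidal, h=30: θ=336.8° here. β=2, B=25.2. 30·(0.0794 − sin(2π·0.0794)/(2π)) = 0.0975 → s = 32.0975
radial distance = base radius + s = 27 + 32.0975 = 59.0975

59.0975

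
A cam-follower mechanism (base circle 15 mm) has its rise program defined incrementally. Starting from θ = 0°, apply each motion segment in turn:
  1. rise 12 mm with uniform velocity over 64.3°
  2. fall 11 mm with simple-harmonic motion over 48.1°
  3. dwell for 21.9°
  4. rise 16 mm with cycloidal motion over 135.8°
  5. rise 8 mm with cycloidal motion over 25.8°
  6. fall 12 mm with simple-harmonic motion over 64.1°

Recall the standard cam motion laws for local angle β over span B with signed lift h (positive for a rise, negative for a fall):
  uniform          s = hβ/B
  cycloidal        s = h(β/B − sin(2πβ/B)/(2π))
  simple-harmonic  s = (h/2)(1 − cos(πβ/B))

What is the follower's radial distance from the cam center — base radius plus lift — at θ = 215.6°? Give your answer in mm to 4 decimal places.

seg 1 [0°–64.3°] uniform, h=12: full span → s += 12 → s = 12.0000
seg 2 [64.3°–112.4°] simple-harmonic, h=-11: full span → s += -11 → s = 1.0000
seg 3 [112.4°–134.3°] dwell: s stays 1.0000
seg 4 [134.3°–270.1°] cycloidal, h=16: θ=215.6° here. β=81.3, B=135.8. 16·(0.5987 − sin(2π·0.5987)/(2π)) = 11.0584 → s = 12.0584
radial distance = base radius + s = 15 + 12.0584 = 27.0584

27.0584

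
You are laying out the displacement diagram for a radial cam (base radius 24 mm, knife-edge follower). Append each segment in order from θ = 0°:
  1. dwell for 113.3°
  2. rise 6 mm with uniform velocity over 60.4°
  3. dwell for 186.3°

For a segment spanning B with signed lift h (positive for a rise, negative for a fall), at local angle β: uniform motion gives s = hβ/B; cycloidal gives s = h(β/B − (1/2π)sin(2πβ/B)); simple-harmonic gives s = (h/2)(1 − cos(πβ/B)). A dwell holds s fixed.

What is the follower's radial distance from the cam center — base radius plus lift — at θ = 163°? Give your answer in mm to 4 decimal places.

seg 1 [0°–113.3°] dwell: s stays 0.0000
seg 2 [113.3°–173.7°] uniform, h=6: θ=163° here. β=49.7, B=60.4. 6·49.7/60.4 = 4.9371 → s = 4.9371
radial distance = base radius + s = 24 + 4.9371 = 28.9371

28.9371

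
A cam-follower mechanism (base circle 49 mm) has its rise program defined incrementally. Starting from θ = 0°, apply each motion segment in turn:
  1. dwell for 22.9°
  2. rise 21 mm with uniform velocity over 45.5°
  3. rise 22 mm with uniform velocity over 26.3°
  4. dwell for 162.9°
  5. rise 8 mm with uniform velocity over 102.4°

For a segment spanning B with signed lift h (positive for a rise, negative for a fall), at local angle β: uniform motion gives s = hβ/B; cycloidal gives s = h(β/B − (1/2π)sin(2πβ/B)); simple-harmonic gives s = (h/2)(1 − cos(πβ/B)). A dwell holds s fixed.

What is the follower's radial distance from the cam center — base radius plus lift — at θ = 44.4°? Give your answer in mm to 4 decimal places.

seg 1 [0°–22.9°] dwell: s stays 0.0000
seg 2 [22.9°–68.4°] uniform, h=21: θ=44.4° here. β=21.5, B=45.5. 21·21.5/45.5 = 9.9231 → s = 9.9231
radial distance = base radius + s = 49 + 9.9231 = 58.9231

58.9231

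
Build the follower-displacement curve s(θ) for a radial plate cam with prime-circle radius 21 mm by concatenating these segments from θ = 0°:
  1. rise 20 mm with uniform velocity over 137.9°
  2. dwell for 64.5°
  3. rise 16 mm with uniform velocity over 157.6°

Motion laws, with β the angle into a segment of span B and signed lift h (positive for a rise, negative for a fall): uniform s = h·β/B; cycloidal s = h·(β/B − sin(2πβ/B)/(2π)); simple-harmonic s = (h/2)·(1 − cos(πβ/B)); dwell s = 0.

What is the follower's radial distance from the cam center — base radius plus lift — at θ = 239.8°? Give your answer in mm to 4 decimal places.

seg 1 [0°–137.9°] uniform, h=20: full span → s += 20 → s = 20.0000
seg 2 [137.9°–202.4°] dwell: s stays 20.0000
seg 3 [202.4°–360°] uniform, h=16: θ=239.8° here. β=37.4, B=157.6. 16·37.4/157.6 = 3.7970 → s = 23.7970
radial distance = base radius + s = 21 + 23.7970 = 44.7970

44.7970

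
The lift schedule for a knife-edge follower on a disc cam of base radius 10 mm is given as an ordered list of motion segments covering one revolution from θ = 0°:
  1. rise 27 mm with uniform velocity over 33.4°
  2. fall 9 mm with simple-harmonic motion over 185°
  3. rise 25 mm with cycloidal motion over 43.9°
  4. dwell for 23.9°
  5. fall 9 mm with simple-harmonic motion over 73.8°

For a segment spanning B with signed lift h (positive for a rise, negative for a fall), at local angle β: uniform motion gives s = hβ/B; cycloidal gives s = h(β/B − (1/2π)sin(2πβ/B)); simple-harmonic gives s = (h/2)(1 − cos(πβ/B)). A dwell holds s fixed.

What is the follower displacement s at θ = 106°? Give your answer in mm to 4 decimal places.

seg 1 [0°–33.4°] uniform, h=27: full span → s += 27 → s = 27.0000
seg 2 [33.4°–218.4°] simple-harmonic, h=-9: θ=106° here. β=72.6, B=185. -9/2·(1 − cos(π·0.3924)) = -3.0081 → s = 23.9919

23.9919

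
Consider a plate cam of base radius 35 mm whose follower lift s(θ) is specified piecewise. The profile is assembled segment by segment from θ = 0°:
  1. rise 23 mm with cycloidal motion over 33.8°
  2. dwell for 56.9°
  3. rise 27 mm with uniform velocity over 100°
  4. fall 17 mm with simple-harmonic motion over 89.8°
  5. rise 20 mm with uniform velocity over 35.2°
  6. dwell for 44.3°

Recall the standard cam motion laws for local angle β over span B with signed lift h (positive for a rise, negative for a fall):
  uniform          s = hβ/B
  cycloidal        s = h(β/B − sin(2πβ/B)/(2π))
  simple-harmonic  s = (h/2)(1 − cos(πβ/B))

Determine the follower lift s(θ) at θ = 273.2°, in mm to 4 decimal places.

seg 1 [0°–33.8°] cycloidal, h=23: full span → s += 23 → s = 23.0000
seg 2 [33.8°–90.7°] dwell: s stays 23.0000
seg 3 [90.7°–190.7°] uniform, h=27: full span → s += 27 → s = 50.0000
seg 4 [190.7°–280.5°] simple-harmonic, h=-17: θ=273.2° here. β=82.5, B=89.8. -17/2·(1 − cos(π·0.9187)) = -16.7243 → s = 33.2757

33.2757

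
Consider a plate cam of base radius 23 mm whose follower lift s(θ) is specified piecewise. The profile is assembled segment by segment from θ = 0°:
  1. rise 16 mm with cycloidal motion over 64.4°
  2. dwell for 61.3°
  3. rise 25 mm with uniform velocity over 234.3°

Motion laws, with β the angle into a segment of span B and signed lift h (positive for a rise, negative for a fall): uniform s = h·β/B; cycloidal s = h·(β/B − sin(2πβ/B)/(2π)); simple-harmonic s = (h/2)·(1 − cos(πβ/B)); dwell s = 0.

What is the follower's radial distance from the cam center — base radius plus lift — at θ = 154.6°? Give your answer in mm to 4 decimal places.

seg 1 [0°–64.4°] cycloidal, h=16: full span → s += 16 → s = 16.0000
seg 2 [64.4°–125.7°] dwell: s stays 16.0000
seg 3 [125.7°–360°] uniform, h=25: θ=154.6° here. β=28.9, B=234.3. 25·28.9/234.3 = 3.0837 → s = 19.0837
radial distance = base radius + s = 23 + 19.0837 = 42.0837

42.0837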